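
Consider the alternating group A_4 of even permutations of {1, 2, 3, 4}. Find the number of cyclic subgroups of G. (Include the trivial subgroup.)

8

Group the elements of G by the cyclic subgroup they generate; each cyclic subgroup of order d accounts for φ(d) elements.
Cyclic subgroups by order — order 1: 1; order 2: 3; order 3: 4.
Total: 8.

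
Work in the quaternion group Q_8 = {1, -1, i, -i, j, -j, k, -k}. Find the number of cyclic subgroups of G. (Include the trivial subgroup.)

Each element a generates a cyclic subgroup ⟨a⟩; distinct elements may generate the same one (a cyclic group of order d has φ(d) generators).
Cyclic subgroups by order — order 1: 1; order 2: 1; order 4: 3.
Total: 5.

5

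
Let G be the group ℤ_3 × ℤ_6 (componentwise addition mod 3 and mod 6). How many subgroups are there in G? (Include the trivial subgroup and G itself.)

12

|G| = 18, so by Lagrange every subgroup order divides 18. Divisors: 1, 2, 3, 6, 9, 18.
Subgroups by order — order 1: 1; order 2: 1; order 3: 4; order 6: 4; order 9: 1; order 18: 1.
Total: 1 + 1 + 4 + 4 + 1 + 1 = 12.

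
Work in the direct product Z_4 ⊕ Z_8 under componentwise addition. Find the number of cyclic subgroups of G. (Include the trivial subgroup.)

Group the elements of G by the cyclic subgroup they generate; each cyclic subgroup of order d accounts for φ(d) elements.
Cyclic subgroups by order — order 1: 1; order 2: 3; order 4: 6; order 8: 4.
Total: 14.

14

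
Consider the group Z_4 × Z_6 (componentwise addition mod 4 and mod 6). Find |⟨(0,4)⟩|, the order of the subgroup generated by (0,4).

3

The order of (0,4) in Z_4 × Z_6 is lcm(ord(0) in Z_4, ord(4) in Z_6).
ord(0) = 1 and ord(4) = 3, so |⟨(0,4)⟩| = lcm(1, 3) = 3.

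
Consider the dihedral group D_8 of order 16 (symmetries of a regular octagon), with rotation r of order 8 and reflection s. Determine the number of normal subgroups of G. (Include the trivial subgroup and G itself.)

7

G has 19 subgroups. Checking conjugation-invariance by order — order 1: 1/1 normal; order 2: 1/9 normal; order 4: 1/5 normal; order 8: 3/3 normal; order 16: 1/1 normal.
Total normal subgroups: 7.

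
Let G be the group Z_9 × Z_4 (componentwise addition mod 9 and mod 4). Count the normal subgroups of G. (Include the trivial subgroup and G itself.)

9

G is abelian, so every subgroup is normal.
G has 9 subgroups in total, hence 9 normal subgroups.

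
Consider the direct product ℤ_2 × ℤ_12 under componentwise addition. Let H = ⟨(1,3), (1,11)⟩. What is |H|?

12

|⟨(1,3)⟩| = 4 and |⟨(1,11)⟩| = 12, so |H| is a multiple of lcm(4, 12) = 12 and divides |G| = 24.
Closing under the operation: H = {(0,0), (0,2), (0,4), (0,6), (0,8), (0,10), (1,1), (1,3), (1,5), (1,7), (1,9), (1,11)}, so |H| = 12.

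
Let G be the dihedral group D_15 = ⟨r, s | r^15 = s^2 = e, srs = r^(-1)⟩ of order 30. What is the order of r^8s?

Computing powers of r^8s: the smallest k with (r^8s)^k = e is k = 2.

2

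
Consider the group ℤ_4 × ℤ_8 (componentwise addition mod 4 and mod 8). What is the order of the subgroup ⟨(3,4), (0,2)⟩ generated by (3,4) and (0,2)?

16

|⟨(3,4)⟩| = 4 and |⟨(0,2)⟩| = 4, so |H| is a multiple of lcm(4, 4) = 4 and divides |G| = 32.
Closing under the operation: H = {(0,0), (0,2), (0,4), (0,6), (1,0), (1,2), (1,4), (1,6), (2,0), (2,2), (2,4), (2,6), (3,0), (3,2), (3,4), (3,6)}, so |H| = 16.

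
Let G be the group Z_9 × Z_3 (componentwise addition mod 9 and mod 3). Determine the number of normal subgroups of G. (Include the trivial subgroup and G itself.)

10

G is abelian, so every subgroup is normal.
G has 10 subgroups in total, hence 10 normal subgroups.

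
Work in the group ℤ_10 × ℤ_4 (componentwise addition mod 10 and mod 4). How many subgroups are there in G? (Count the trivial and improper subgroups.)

16

|G| = 40, so by Lagrange every subgroup order divides 40. Divisors: 1, 2, 4, 5, 8, 10, 20, 40.
Subgroups by order — order 1: 1; order 2: 3; order 4: 3; order 5: 1; order 8: 1; order 10: 3; order 20: 3; order 40: 1.
Total: 1 + 3 + 3 + 1 + 1 + 3 + 3 + 1 = 16.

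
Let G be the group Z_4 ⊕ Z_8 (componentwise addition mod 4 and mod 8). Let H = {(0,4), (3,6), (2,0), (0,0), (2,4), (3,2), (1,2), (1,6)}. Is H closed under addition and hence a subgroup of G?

|H| = 8 divides |G| = 32, consistent with Lagrange.
H contains the identity, every element's inverse is in H, and H is closed under +: it is a subgroup.

Yes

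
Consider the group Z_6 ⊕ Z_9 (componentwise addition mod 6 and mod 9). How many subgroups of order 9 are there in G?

4

|G| = 54 and 9 | 54, so subgroups of order 9 are possible by Lagrange.
The subgroups of order 9 are: {(0,0), (0,1), (0,2), (0,3), (0,4), (0,5), (0,6), (0,7), (0,8)}; {(0,0), (0,3), (0,6), (2,0), (2,3), (2,6), (4,0), (4,3), (4,6)}; {(0,0), (0,3), (0,6), (2,1), (2,4), (2,7), (4,2), (4,5), (4,8)}; {(0,0), (0,3), (0,6), (2,2), (2,5), (2,8), (4,1), (4,4), (4,7)}.
So G has 4 subgroups of order 9.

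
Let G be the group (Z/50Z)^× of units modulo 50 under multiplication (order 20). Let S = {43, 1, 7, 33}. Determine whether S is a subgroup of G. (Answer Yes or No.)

33 ∈ S but its inverse 47 ∉ S, so S is not a subgroup.

No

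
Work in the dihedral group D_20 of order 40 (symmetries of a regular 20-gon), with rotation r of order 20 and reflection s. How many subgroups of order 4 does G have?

11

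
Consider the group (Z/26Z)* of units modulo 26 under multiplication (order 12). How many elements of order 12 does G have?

The elements of order 12 are: 7, 11, 15, 19.
That's 4.

4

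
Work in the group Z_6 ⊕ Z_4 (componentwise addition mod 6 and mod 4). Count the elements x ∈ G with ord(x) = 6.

An element (a,b) has order lcm(ord(a), ord(b)); count pairs with lcm equal to 6.
Enumerating gives 6 such elements.

6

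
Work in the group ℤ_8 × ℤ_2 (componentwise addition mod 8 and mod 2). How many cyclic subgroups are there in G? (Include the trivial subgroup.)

Each element a generates a cyclic subgroup ⟨a⟩; distinct elements may generate the same one (a cyclic group of order d has φ(d) generators).
Cyclic subgroups by order — order 1: 1; order 2: 3; order 4: 2; order 8: 2.
Total: 8.

8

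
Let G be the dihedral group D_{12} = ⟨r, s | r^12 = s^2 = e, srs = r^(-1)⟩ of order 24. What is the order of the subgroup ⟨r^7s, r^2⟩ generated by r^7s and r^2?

12

|⟨r^7s⟩| = 2 and |⟨r^2⟩| = 6, so |H| is a multiple of lcm(2, 6) = 6 and divides |G| = 24.
Closing under the operation: H = {e, r^2, r^4, r^6, r^8, r^10, rs, r^3s, r^5s, r^7s, r^9s, r^11s}, so |H| = 12.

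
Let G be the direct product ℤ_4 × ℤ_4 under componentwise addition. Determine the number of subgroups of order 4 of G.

7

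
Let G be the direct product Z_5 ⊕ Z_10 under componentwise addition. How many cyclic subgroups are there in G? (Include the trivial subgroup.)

A cyclic subgroup of order d is generated by each of its φ(d) elements of order d, so the cyclic subgroups of order d number (#elements of order d)/φ(d).
Cyclic subgroups by order — order 1: 1; order 2: 1; order 5: 6; order 10: 6.
Total: 14.

14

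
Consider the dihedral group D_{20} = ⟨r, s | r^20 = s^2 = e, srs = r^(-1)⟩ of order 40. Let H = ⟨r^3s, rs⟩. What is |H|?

|⟨r^3s⟩| = 2 and |⟨rs⟩| = 2, so |H| is a multiple of lcm(2, 2) = 2 and divides |G| = 40.
Closing under the operation: H = {e, r^2, r^4, r^6, r^8, r^10, r^12, r^14, r^16, r^18, rs, r^3s, r^5s, r^7s, r^9s, r^11s, r^13s, r^15s, r^17s, r^19s}, so |H| = 20.

20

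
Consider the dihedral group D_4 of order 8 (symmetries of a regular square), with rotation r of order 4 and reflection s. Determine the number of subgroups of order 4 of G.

3

|G| = 8 and 4 | 8, so subgroups of order 4 are possible by Lagrange.
The subgroups of order 4 are: {e, r, r^2, r^3}; {e, r^2, s, r^2s}; {e, r^2, rs, r^3s}.
So G has 3 subgroups of order 4.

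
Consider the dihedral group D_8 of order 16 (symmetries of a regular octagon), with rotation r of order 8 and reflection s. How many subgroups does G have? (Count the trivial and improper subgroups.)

|G| = 16, so by Lagrange every subgroup order divides 16. Divisors: 1, 2, 4, 8, 16.
Subgroups by order — order 1: 1; order 2: 9; order 4: 5; order 8: 3; order 16: 1.
Total: 1 + 9 + 5 + 3 + 1 = 19.

19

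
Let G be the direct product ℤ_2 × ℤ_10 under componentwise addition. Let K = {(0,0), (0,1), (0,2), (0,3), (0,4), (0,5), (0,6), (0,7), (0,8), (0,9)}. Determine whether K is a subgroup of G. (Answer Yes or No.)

|K| = 10 divides |G| = 20, consistent with Lagrange.
K contains the identity, every element's inverse is in K, and K is closed under +: it is a subgroup.
In fact K = ⟨(0,1)⟩.

Yes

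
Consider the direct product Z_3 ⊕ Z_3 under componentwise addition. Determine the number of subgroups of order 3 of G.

|G| = 9 and 3 | 9, so subgroups of order 3 are possible by Lagrange.
The subgroups of order 3 are: {(0,0), (0,1), (0,2)}; {(0,0), (1,0), (2,0)}; {(0,0), (1,1), (2,2)}; {(0,0), (1,2), (2,1)}.
So G has 4 subgroups of order 3.

4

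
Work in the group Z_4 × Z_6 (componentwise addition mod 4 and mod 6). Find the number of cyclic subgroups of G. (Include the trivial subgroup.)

12

Each element a generates a cyclic subgroup ⟨a⟩; distinct elements may generate the same one (a cyclic group of order d has φ(d) generators).
Cyclic subgroups by order — order 1: 1; order 2: 3; order 3: 1; order 4: 2; order 6: 3; order 12: 2.
Total: 12.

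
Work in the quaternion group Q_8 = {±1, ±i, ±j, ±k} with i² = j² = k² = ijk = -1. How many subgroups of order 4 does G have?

3

|G| = 8 and 4 | 8, so subgroups of order 4 are possible by Lagrange.
The subgroups of order 4 are: {1, -1, i, -i}; {1, -1, j, -j}; {1, -1, k, -k}.
So G has 3 subgroups of order 4.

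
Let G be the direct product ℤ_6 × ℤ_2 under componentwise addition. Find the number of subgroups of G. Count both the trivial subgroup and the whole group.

10

|G| = 12, so by Lagrange every subgroup order divides 12. Divisors: 1, 2, 3, 4, 6, 12.
Subgroups by order — order 1: 1; order 2: 3; order 3: 1; order 4: 1; order 6: 3; order 12: 1.
Total: 1 + 3 + 1 + 1 + 3 + 1 = 10.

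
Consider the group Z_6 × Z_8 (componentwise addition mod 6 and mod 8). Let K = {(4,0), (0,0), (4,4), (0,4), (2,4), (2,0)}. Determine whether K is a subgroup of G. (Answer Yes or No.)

|K| = 6 divides |G| = 48, consistent with Lagrange.
K contains the identity, every element's inverse is in K, and K is closed under +: it is a subgroup.
In fact K = ⟨(4,4)⟩.

Yes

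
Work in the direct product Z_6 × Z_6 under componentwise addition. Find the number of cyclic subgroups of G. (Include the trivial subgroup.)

Group the elements of G by the cyclic subgroup they generate; each cyclic subgroup of order d accounts for φ(d) elements.
Cyclic subgroups by order — order 1: 1; order 2: 3; order 3: 4; order 6: 12.
Total: 20.

20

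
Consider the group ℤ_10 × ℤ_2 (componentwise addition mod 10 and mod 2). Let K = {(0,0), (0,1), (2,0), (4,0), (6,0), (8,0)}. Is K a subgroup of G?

|K| = 6 does not divide |G| = 20, so by Lagrange K is not a subgroup.

No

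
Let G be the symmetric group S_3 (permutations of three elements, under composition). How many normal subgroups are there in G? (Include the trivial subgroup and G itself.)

3

G has 6 subgroups. Checking conjugation-invariance by order — order 1: 1/1 normal; order 2: 0/3 normal; order 3: 1/1 normal; order 6: 1/1 normal.
Total normal subgroups: 3.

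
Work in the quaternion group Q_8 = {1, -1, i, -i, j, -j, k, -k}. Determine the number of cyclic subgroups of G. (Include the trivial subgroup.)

5

Group the elements of G by the cyclic subgroup they generate; each cyclic subgroup of order d accounts for φ(d) elements.
Cyclic subgroups by order — order 1: 1; order 2: 1; order 4: 3.
Total: 5.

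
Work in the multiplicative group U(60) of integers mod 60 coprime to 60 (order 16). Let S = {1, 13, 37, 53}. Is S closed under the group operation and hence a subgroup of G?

No

53 ∈ S but its inverse 17 ∉ S, so S is not a subgroup.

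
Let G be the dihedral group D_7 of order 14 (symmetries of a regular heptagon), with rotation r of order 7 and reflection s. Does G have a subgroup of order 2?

2 | 14. A subgroup of order 2 is {e, r^2s}.

Yes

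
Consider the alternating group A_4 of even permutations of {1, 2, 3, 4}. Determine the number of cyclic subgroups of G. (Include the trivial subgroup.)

8

Group the elements of G by the cyclic subgroup they generate; each cyclic subgroup of order d accounts for φ(d) elements.
Cyclic subgroups by order — order 1: 1; order 2: 3; order 3: 4.
Total: 8.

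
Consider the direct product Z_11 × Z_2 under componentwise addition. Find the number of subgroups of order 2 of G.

|G| = 22 and 2 | 22, so subgroups of order 2 are possible by Lagrange.
The subgroups of order 2 are: {(0,0), (0,1)}.
So G has 1 subgroup of order 2.

1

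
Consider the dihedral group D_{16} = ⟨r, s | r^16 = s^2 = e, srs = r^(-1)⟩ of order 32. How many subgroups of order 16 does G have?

3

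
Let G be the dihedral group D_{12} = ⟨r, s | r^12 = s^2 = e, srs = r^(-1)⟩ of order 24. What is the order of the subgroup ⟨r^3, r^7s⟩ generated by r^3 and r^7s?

8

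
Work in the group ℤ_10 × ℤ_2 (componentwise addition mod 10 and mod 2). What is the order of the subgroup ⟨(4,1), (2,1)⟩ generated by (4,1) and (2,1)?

10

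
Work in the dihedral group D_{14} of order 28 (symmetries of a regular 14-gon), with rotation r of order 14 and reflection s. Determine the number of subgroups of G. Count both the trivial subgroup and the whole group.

|G| = 28, so by Lagrange every subgroup order divides 28. Divisors: 1, 2, 4, 7, 14, 28.
Subgroups by order — order 1: 1; order 2: 15; order 4: 7; order 7: 1; order 14: 3; order 28: 1.
Total: 1 + 15 + 7 + 1 + 3 + 1 = 28.

28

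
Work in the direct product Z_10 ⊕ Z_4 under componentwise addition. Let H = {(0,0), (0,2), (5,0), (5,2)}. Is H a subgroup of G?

Yes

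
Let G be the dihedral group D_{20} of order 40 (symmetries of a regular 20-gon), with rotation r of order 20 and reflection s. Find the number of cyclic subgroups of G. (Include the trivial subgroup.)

Group the elements of G by the cyclic subgroup they generate; each cyclic subgroup of order d accounts for φ(d) elements.
Cyclic subgroups by order — order 1: 1; order 2: 21; order 4: 1; order 5: 1; order 10: 1; order 20: 1.
Total: 26.

26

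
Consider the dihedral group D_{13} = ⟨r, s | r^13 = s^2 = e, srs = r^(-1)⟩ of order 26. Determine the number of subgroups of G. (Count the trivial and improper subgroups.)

|G| = 26, so by Lagrange every subgroup order divides 26. Divisors: 1, 2, 13, 26.
Subgroups by order — order 1: 1; order 2: 13; order 13: 1; order 26: 1.
Total: 1 + 13 + 1 + 1 = 16.

16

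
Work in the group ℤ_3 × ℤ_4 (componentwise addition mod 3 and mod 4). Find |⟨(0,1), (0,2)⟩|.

4

|⟨(0,1)⟩| = 4 and |⟨(0,2)⟩| = 2, so |H| is a multiple of lcm(4, 2) = 4 and divides |G| = 12.
Closing under the operation: H = {(0,0), (0,1), (0,2), (0,3)}, so |H| = 4.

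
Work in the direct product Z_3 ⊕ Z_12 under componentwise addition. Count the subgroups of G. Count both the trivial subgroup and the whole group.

|G| = 36, so by Lagrange every subgroup order divides 36. Divisors: 1, 2, 3, 4, 6, 9, 12, 18, 36.
Subgroups by order — order 1: 1; order 2: 1; order 3: 4; order 4: 1; order 6: 4; order 9: 1; order 12: 4; order 18: 1; order 36: 1.
Total: 1 + 1 + 4 + 1 + 4 + 1 + 4 + 1 + 1 = 18.

18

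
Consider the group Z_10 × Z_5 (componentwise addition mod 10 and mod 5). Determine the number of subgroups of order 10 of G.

6

|G| = 50 and 10 | 50, so subgroups of order 10 are possible by Lagrange.
The subgroups of order 10 are: {(0,0), (0,1), (0,2), (0,3), (0,4), (5,0), (5,1), (5,2), (5,3), (5,4)}; {(0,0), (1,0), (2,0), (3,0), (4,0), (5,0), (6,0), (7,0), (8,0), (9,0)}; {(0,0), (1,1), (2,2), (3,3), (4,4), (5,0), (6,1), (7,2), (8,3), (9,4)}; {(0,0), (1,2), (2,4), (3,1), (4,3), (5,0), (6,2), (7,4), (8,1), (9,3)}; … (6 in all).
So G has 6 subgroups of order 10.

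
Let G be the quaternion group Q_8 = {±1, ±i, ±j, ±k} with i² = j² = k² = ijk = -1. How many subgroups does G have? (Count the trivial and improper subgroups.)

6

|G| = 8, so by Lagrange every subgroup order divides 8. Divisors: 1, 2, 4, 8.
Subgroups by order — order 1: 1; order 2: 1; order 4: 3; order 8: 1.
Total: 1 + 1 + 3 + 1 = 6.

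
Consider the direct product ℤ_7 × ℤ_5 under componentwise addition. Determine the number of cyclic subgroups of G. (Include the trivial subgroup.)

4

A cyclic subgroup of order d is generated by each of its φ(d) elements of order d, so the cyclic subgroups of order d number (#elements of order d)/φ(d).
Cyclic subgroups by order — order 1: 1; order 5: 1; order 7: 1; order 35: 1.
Total: 4.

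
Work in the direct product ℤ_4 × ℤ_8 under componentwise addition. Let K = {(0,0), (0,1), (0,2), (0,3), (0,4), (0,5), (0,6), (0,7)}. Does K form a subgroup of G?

Yes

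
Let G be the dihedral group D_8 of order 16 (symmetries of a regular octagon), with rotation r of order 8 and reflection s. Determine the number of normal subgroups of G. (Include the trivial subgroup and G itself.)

7

G has 19 subgroups. Checking conjugation-invariance by order — order 1: 1/1 normal; order 2: 1/9 normal; order 4: 1/5 normal; order 8: 3/3 normal; order 16: 1/1 normal.
Total normal subgroups: 7.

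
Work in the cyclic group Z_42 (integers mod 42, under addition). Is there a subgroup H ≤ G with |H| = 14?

Yes

14 | 42. A subgroup of order 14 is {0, 3, 6, 9, 12, 15, 18, 21, 24, 27, 30, 33, 36, 39}.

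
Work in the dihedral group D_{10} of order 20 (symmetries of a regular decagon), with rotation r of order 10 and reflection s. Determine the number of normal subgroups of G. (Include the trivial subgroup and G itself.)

G has 22 subgroups. Checking conjugation-invariance by order — order 1: 1/1 normal; order 2: 1/11 normal; order 4: 0/5 normal; order 5: 1/1 normal; order 10: 3/3 normal; order 20: 1/1 normal.
Total normal subgroups: 7.

7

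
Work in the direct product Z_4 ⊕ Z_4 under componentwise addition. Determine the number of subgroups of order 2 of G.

3

|G| = 16 and 2 | 16, so subgroups of order 2 are possible by Lagrange.
The subgroups of order 2 are: {(0,0), (0,2)}; {(0,0), (2,0)}; {(0,0), (2,2)}.
So G has 3 subgroups of order 2.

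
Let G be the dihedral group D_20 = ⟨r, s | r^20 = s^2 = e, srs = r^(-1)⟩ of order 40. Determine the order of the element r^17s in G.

Computing powers of r^17s: the smallest k with (r^17s)^k = e is k = 2.

2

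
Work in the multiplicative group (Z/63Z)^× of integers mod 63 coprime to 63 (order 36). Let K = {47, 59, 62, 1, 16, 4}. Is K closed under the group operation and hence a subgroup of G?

Yes

|K| = 6 divides |G| = 36, consistent with Lagrange.
K contains the identity, every element's inverse is in K, and K is closed under ·: it is a subgroup.
In fact K = ⟨59⟩.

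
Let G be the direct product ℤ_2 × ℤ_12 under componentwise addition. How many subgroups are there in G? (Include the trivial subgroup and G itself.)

16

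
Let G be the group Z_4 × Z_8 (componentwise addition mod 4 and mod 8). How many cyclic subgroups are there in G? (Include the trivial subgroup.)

14

A cyclic subgroup of order d is generated by each of its φ(d) elements of order d, so the cyclic subgroups of order d number (#elements of order d)/φ(d).
Cyclic subgroups by order — order 1: 1; order 2: 3; order 4: 6; order 8: 4.
Total: 14.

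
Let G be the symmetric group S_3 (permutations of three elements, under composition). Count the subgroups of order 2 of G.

3

|G| = 6 and 2 | 6, so subgroups of order 2 are possible by Lagrange.
The subgroups of order 2 are: {e, (1 2)}; {e, (1 3)}; {e, (2 3)}.
So G has 3 subgroups of order 2.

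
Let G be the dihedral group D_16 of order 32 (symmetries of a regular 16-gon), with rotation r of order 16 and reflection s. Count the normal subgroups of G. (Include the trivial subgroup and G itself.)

8

G has 36 subgroups. Checking conjugation-invariance by order — order 1: 1/1 normal; order 2: 1/17 normal; order 4: 1/9 normal; order 8: 1/5 normal; order 16: 3/3 normal; order 32: 1/1 normal.
Total normal subgroups: 8.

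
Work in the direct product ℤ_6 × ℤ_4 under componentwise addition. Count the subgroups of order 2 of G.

3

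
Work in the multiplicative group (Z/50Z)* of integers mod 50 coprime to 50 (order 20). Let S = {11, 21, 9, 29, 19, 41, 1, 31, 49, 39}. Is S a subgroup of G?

|S| = 10 divides |G| = 20, consistent with Lagrange.
S contains the identity, every element's inverse is in S, and S is closed under ·: it is a subgroup.
In fact S = ⟨39⟩.

Yes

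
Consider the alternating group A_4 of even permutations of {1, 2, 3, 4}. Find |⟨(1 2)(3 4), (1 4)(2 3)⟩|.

4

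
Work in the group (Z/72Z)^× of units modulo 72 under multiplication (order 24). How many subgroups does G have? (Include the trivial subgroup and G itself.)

|G| = 24, so by Lagrange every subgroup order divides 24. Divisors: 1, 2, 3, 4, 6, 8, 12, 24.
Subgroups by order — order 1: 1; order 2: 7; order 3: 1; order 4: 7; order 6: 7; order 8: 1; order 12: 7; order 24: 1.
Total: 1 + 7 + 1 + 7 + 7 + 1 + 7 + 1 = 32.

32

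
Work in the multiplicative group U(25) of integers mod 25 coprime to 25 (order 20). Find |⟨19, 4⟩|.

10

|⟨19⟩| = 10 and |⟨4⟩| = 10, so |H| is a multiple of lcm(10, 10) = 10 and divides |G| = 20.
Closing under the operation: H = {1, 4, 6, 9, 11, 14, 16, 19, 21, 24}, so |H| = 10.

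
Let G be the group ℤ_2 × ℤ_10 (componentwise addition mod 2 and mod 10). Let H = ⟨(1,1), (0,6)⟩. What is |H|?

10

|⟨(1,1)⟩| = 10 and |⟨(0,6)⟩| = 5, so |H| is a multiple of lcm(10, 5) = 10 and divides |G| = 20.
Closing under the operation: H = {(0,0), (0,2), (0,4), (0,6), (0,8), (1,1), (1,3), (1,5), (1,7), (1,9)}, so |H| = 10.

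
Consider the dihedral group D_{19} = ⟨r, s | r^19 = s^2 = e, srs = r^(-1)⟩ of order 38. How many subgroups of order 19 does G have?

1

|G| = 38 and 19 | 38, so subgroups of order 19 are possible by Lagrange.
The subgroups of order 19 are: {e, r, r^2, r^3, r^4, r^5, r^6, r^7, r^8, r^9, r^10, r^11, r^12, r^13, r^14, r^15, r^16, r^17, r^18}.
So G has 1 subgroup of order 19.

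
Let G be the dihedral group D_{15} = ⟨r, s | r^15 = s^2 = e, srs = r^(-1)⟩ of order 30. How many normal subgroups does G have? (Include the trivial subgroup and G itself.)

G has 28 subgroups. Checking conjugation-invariance by order — order 1: 1/1 normal; order 2: 0/15 normal; order 3: 1/1 normal; order 5: 1/1 normal; order 6: 0/5 normal; order 10: 0/3 normal; order 15: 1/1 normal; order 30: 1/1 normal.
Total normal subgroups: 5.

5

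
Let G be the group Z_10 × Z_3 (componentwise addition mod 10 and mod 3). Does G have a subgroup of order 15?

Yes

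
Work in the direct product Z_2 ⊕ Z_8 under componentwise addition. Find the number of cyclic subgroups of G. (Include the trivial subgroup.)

A cyclic subgroup of order d is generated by each of its φ(d) elements of order d, so the cyclic subgroups of order d number (#elements of order d)/φ(d).
Cyclic subgroups by order — order 1: 1; order 2: 3; order 4: 2; order 8: 2.
Total: 8.

8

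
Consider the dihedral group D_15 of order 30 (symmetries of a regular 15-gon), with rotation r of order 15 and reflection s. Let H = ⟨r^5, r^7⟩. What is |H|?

|⟨r^5⟩| = 3 and |⟨r^7⟩| = 15, so |H| is a multiple of lcm(3, 15) = 15 and divides |G| = 30.
Closing under the operation: H = {e, r, r^2, r^3, r^4, r^5, r^6, r^7, r^8, r^9, r^10, r^11, r^12, r^13, r^14}, so |H| = 15.

15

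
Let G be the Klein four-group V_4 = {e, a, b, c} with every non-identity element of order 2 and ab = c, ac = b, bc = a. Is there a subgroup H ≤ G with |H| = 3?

3 does not divide |G| = 4, so by Lagrange no subgroup of order 3 exists.

No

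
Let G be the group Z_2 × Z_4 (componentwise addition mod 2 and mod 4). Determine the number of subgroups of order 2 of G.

|G| = 8 and 2 | 8, so subgroups of order 2 are possible by Lagrange.
The subgroups of order 2 are: {(0,0), (0,2)}; {(0,0), (1,0)}; {(0,0), (1,2)}.
So G has 3 subgroups of order 2.

3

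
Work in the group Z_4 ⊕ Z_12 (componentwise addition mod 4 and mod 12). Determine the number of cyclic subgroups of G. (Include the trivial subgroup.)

Each element a generates a cyclic subgroup ⟨a⟩; distinct elements may generate the same one (a cyclic group of order d has φ(d) generators).
Cyclic subgroups by order — order 1: 1; order 2: 3; order 3: 1; order 4: 6; order 6: 3; order 12: 6.
Total: 20.

20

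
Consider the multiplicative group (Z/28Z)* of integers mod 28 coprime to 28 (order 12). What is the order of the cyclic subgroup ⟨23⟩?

Compute successive powers of 23 mod 28: 23, 25, 15, 9, 11, 1; 23^6 ≡ 1 (mod 28).
So |⟨23⟩| = 6.

6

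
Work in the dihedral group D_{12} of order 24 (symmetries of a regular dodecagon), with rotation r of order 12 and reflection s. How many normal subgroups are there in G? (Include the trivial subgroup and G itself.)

9

G has 34 subgroups. Checking conjugation-invariance by order — order 1: 1/1 normal; order 2: 1/13 normal; order 3: 1/1 normal; order 4: 1/7 normal; order 6: 1/5 normal; order 8: 0/3 normal; order 12: 3/3 normal; order 24: 1/1 normal.
Total normal subgroups: 9.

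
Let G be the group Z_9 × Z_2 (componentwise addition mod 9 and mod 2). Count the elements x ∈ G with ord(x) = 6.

2

An element (a,b) has order lcm(ord(a), ord(b)); count pairs with lcm equal to 6.
Enumerating gives 2 such elements.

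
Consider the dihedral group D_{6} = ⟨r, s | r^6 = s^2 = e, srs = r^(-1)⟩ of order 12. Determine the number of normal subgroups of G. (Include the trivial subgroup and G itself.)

7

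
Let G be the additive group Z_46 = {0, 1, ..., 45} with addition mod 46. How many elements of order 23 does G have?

In a cyclic group of order 46, the number of elements of order d (for d | 46) is φ(d).
φ(23) = 22.

22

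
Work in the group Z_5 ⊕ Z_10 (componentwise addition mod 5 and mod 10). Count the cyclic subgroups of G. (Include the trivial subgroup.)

Group the elements of G by the cyclic subgroup they generate; each cyclic subgroup of order d accounts for φ(d) elements.
Cyclic subgroups by order — order 1: 1; order 2: 1; order 5: 6; order 10: 6.
Total: 14.

14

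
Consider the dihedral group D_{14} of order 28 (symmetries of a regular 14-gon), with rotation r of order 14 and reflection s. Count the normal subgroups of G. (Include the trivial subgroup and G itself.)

G has 28 subgroups. Checking conjugation-invariance by order — order 1: 1/1 normal; order 2: 1/15 normal; order 4: 0/7 normal; order 7: 1/1 normal; order 14: 3/3 normal; order 28: 1/1 normal.
Total normal subgroups: 7.

7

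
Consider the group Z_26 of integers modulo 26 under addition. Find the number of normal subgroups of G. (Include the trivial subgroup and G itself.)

G is abelian, so every subgroup is normal.
G has 4 subgroups in total, hence 4 normal subgroups.

4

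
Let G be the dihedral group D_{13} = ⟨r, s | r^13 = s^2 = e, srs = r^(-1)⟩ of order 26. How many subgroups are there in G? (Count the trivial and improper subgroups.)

|G| = 26, so by Lagrange every subgroup order divides 26. Divisors: 1, 2, 13, 26.
Subgroups by order — order 1: 1; order 2: 13; order 13: 1; order 26: 1.
Total: 1 + 13 + 1 + 1 = 16.

16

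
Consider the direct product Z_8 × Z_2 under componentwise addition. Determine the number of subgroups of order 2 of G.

3

|G| = 16 and 2 | 16, so subgroups of order 2 are possible by Lagrange.
The subgroups of order 2 are: {(0,0), (0,1)}; {(0,0), (4,0)}; {(0,0), (4,1)}.
So G has 3 subgroups of order 2.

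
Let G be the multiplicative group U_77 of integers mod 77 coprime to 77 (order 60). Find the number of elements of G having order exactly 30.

24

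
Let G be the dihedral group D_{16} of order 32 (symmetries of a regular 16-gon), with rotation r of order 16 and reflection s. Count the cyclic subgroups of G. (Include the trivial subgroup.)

21

A cyclic subgroup of order d is generated by each of its φ(d) elements of order d, so the cyclic subgroups of order d number (#elements of order d)/φ(d).
Cyclic subgroups by order — order 1: 1; order 2: 17; order 4: 1; order 8: 1; order 16: 1.
Total: 21.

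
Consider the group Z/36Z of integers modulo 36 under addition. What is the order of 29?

In Z/36Z, the order of an element a is n/gcd(a, n).
gcd(29, 36) = 1, so |⟨29⟩| = 36/1 = 36.

36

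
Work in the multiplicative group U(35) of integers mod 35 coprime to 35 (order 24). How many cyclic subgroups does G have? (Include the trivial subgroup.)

Each element a generates a cyclic subgroup ⟨a⟩; distinct elements may generate the same one (a cyclic group of order d has φ(d) generators).
Cyclic subgroups by order — order 1: 1; order 2: 3; order 3: 1; order 4: 2; order 6: 3; order 12: 2.
Total: 12.

12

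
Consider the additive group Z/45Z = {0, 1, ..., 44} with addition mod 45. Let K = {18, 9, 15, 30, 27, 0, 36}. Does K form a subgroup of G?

|K| = 7 does not divide |G| = 45, so by Lagrange K is not a subgroup.

No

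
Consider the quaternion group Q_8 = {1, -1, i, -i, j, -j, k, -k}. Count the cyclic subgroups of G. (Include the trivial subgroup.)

5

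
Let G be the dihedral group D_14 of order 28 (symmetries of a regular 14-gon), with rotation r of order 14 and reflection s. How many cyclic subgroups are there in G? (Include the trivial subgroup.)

Each element a generates a cyclic subgroup ⟨a⟩; distinct elements may generate the same one (a cyclic group of order d has φ(d) generators).
Cyclic subgroups by order — order 1: 1; order 2: 15; order 7: 1; order 14: 1.
Total: 18.

18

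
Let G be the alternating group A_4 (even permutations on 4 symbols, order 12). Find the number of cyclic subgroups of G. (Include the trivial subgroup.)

Group the elements of G by the cyclic subgroup they generate; each cyclic subgroup of order d accounts for φ(d) elements.
Cyclic subgroups by order — order 1: 1; order 2: 3; order 3: 4.
Total: 8.

8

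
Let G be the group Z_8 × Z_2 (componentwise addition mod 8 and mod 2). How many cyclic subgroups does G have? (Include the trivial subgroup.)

8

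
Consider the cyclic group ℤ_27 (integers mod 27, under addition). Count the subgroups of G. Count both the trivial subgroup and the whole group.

A cyclic group of order 27 has exactly one subgroup for each divisor of 27.
Divisors of 27: 1, 3, 9, 27.
So ℤ_27 has 4 subgroups.

4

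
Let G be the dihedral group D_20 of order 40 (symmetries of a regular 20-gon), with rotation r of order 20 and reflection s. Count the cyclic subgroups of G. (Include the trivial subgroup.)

Group the elements of G by the cyclic subgroup they generate; each cyclic subgroup of order d accounts for φ(d) elements.
Cyclic subgroups by order — order 1: 1; order 2: 21; order 4: 1; order 5: 1; order 10: 1; order 20: 1.
Total: 26.

26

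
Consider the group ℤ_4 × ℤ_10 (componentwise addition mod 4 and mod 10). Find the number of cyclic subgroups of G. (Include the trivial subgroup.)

Group the elements of G by the cyclic subgroup they generate; each cyclic subgroup of order d accounts for φ(d) elements.
Cyclic subgroups by order — order 1: 1; order 2: 3; order 4: 2; order 5: 1; order 10: 3; order 20: 2.
Total: 12.

12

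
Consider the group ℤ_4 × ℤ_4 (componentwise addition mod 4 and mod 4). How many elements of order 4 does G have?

12

An element (a,b) has order lcm(ord(a), ord(b)); count pairs with lcm equal to 4.
Enumerating gives 12 such elements.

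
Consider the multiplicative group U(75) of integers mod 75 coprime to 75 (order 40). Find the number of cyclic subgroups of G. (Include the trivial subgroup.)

Group the elements of G by the cyclic subgroup they generate; each cyclic subgroup of order d accounts for φ(d) elements.
Cyclic subgroups by order — order 1: 1; order 2: 3; order 4: 2; order 5: 1; order 10: 3; order 20: 2.
Total: 12.

12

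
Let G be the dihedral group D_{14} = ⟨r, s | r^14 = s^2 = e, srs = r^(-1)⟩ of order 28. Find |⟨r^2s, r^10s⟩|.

14

|⟨r^2s⟩| = 2 and |⟨r^10s⟩| = 2, so |H| is a multiple of lcm(2, 2) = 2 and divides |G| = 28.
Closing under the operation: H = {e, r^2, r^4, r^6, r^8, r^10, r^12, s, r^2s, r^4s, r^6s, r^8s, r^10s, r^12s}, so |H| = 14.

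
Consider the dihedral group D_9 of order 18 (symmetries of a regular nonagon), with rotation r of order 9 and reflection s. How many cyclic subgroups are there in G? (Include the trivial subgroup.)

Group the elements of G by the cyclic subgroup they generate; each cyclic subgroup of order d accounts for φ(d) elements.
Cyclic subgroups by order — order 1: 1; order 2: 9; order 3: 1; order 9: 1.
Total: 12.

12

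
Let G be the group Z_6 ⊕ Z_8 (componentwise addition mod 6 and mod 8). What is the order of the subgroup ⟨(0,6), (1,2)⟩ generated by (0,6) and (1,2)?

24

|⟨(0,6)⟩| = 4 and |⟨(1,2)⟩| = 12, so |H| is a multiple of lcm(4, 12) = 12 and divides |G| = 48.
Closing under the operation: H = {(0,0), (0,2), (0,4), (0,6), (1,0), (1,2), (1,4), (1,6), (2,0), (2,2), (2,4), (2,6), (3,0), (3,2), (3,4), (3,6), (4,0), (4,2), (4,4), (4,6), (5,0), (5,2), (5,4), (5,6)}, so |H| = 24.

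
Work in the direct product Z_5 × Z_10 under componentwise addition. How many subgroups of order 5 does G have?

6

|G| = 50 and 5 | 50, so subgroups of order 5 are possible by Lagrange.
The subgroups of order 5 are: {(0,0), (0,2), (0,4), (0,6), (0,8)}; {(0,0), (1,0), (2,0), (3,0), (4,0)}; {(0,0), (1,2), (2,4), (3,6), (4,8)}; {(0,0), (1,4), (2,8), (3,2), (4,6)}; … (6 in all).
So G has 6 subgroups of order 5.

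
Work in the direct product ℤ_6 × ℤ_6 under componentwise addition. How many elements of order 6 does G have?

24

An element (a,b) has order lcm(ord(a), ord(b)); count pairs with lcm equal to 6.
Enumerating gives 24 such elements.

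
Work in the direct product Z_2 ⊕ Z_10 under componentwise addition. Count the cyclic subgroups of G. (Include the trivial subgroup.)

8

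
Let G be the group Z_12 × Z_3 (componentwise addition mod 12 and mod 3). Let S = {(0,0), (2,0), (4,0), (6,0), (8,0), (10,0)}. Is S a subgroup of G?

Yes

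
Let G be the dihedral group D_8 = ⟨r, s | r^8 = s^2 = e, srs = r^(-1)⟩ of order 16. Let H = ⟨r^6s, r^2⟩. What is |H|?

8

|⟨r^6s⟩| = 2 and |⟨r^2⟩| = 4, so |H| is a multiple of lcm(2, 4) = 4 and divides |G| = 16.
Closing under the operation: H = {e, r^2, r^4, r^6, s, r^2s, r^4s, r^6s}, so |H| = 8.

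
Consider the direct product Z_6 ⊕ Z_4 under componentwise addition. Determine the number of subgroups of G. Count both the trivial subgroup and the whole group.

16

|G| = 24, so by Lagrange every subgroup order divides 24. Divisors: 1, 2, 3, 4, 6, 8, 12, 24.
Subgroups by order — order 1: 1; order 2: 3; order 3: 1; order 4: 3; order 6: 3; order 8: 1; order 12: 3; order 24: 1.
Total: 1 + 3 + 1 + 3 + 3 + 1 + 3 + 1 = 16.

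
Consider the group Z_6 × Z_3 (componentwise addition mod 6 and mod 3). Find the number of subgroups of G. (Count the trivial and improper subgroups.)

12

|G| = 18, so by Lagrange every subgroup order divides 18. Divisors: 1, 2, 3, 6, 9, 18.
Subgroups by order — order 1: 1; order 2: 1; order 3: 4; order 6: 4; order 9: 1; order 18: 1.
Total: 1 + 1 + 4 + 4 + 1 + 1 = 12.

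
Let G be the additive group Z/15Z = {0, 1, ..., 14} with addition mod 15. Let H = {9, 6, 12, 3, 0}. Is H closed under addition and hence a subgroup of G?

Yes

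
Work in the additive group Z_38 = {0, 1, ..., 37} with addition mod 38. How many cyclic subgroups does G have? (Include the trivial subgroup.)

A cyclic subgroup of order d is generated by each of its φ(d) elements of order d, so the cyclic subgroups of order d number (#elements of order d)/φ(d).
Cyclic subgroups by order — order 1: 1; order 2: 1; order 19: 1; order 38: 1.
Total: 4.

4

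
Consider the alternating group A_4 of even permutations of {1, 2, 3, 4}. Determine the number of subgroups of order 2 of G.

|G| = 12 and 2 | 12, so subgroups of order 2 are possible by Lagrange.
The subgroups of order 2 are: {e, (1 2)(3 4)}; {e, (1 3)(2 4)}; {e, (1 4)(2 3)}.
So G has 3 subgroups of order 2.

3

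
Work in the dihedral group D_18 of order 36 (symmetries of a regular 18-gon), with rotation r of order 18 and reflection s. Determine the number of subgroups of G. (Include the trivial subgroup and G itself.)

45

|G| = 36, so by Lagrange every subgroup order divides 36. Divisors: 1, 2, 3, 4, 6, 9, 12, 18, 36.
Subgroups by order — order 1: 1; order 2: 19; order 3: 1; order 4: 9; order 6: 7; order 9: 1; order 12: 3; order 18: 3; order 36: 1.
Total: 1 + 19 + 1 + 9 + 7 + 1 + 3 + 3 + 1 = 45.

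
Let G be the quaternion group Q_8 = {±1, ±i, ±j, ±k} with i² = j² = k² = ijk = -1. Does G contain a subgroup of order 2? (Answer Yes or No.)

Yes

2 | 8. A subgroup of order 2 is {1, -1}.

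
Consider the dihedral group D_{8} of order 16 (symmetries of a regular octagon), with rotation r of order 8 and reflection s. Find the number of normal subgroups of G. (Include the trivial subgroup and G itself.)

G has 19 subgroups. Checking conjugation-invariance by order — order 1: 1/1 normal; order 2: 1/9 normal; order 4: 1/5 normal; order 8: 3/3 normal; order 16: 1/1 normal.
Total normal subgroups: 7.

7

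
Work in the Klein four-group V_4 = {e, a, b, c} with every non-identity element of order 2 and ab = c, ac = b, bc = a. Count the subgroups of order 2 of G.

3

|G| = 4 and 2 | 4, so subgroups of order 2 are possible by Lagrange.
The subgroups of order 2 are: {e, a}; {e, b}; {e, c}.
So G has 3 subgroups of order 2.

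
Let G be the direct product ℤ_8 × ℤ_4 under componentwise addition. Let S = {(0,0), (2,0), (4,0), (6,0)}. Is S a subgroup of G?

|S| = 4 divides |G| = 32, consistent with Lagrange.
S contains the identity, every element's inverse is in S, and S is closed under +: it is a subgroup.
In fact S = ⟨(6,0)⟩.

Yes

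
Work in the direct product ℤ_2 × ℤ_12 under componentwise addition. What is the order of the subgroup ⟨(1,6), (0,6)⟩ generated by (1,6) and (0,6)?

|⟨(1,6)⟩| = 2 and |⟨(0,6)⟩| = 2, so |H| is a multiple of lcm(2, 2) = 2 and divides |G| = 24.
Closing under the operation: H = {(0,0), (0,6), (1,0), (1,6)}, so |H| = 4.

4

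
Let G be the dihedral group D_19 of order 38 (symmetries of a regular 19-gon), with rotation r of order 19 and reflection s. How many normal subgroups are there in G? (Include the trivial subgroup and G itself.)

G has 22 subgroups. Checking conjugation-invariance by order — order 1: 1/1 normal; order 2: 0/19 normal; order 19: 1/1 normal; order 38: 1/1 normal.
Total normal subgroups: 3.

3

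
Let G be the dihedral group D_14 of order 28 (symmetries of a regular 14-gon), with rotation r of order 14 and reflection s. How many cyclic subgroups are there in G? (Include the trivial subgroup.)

Each element a generates a cyclic subgroup ⟨a⟩; distinct elements may generate the same one (a cyclic group of order d has φ(d) generators).
Cyclic subgroups by order — order 1: 1; order 2: 15; order 7: 1; order 14: 1.
Total: 18.

18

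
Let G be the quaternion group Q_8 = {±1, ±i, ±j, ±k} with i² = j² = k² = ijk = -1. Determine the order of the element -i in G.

Computing powers of -i: the smallest k with (-i)^k = e is k = 4.

4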